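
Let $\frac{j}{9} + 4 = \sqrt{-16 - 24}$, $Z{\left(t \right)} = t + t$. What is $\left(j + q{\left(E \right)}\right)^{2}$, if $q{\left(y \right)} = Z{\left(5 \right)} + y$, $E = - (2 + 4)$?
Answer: $-2216 - 1152 i \sqrt{10} \approx -2216.0 - 3642.9 i$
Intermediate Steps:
$Z{\left(t \right)} = 2 t$
$E = -6$ ($E = \left(-1\right) 6 = -6$)
$q{\left(y \right)} = 10 + y$ ($q{\left(y \right)} = 2 \cdot 5 + y = 10 + y$)
$j = -36 + 18 i \sqrt{10}$ ($j = -36 + 9 \sqrt{-16 - 24} = -36 + 9 \sqrt{-40} = -36 + 9 \cdot 2 i \sqrt{10} = -36 + 18 i \sqrt{10} \approx -36.0 + 56.921 i$)
$\left(j + q{\left(E \right)}\right)^{2} = \left(\left(-36 + 18 i \sqrt{10}\right) + \left(10 - 6\right)\right)^{2} = \left(\left(-36 + 18 i \sqrt{10}\right) + 4\right)^{2} = \left(-32 + 18 i \sqrt{10}\right)^{2}$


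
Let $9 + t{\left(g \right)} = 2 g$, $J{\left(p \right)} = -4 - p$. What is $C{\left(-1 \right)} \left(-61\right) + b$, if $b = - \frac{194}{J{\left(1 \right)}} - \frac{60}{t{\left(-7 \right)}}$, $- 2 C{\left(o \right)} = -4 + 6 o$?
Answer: $- \frac{30313}{115} \approx -263.59$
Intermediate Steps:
$t{\left(g \right)} = -9 + 2 g$
$C{\left(o \right)} = 2 - 3 o$ ($C{\left(o \right)} = - \frac{-4 + 6 o}{2} = 2 - 3 o$)
$b = \frac{4762}{115}$ ($b = - \frac{194}{-4 - 1} - \frac{60}{-9 + 2 \left(-7\right)} = - \frac{194}{-4 - 1} - \frac{60}{-9 - 14} = - \frac{194}{-5} - \frac{60}{-23} = \left(-194\right) \left(- \frac{1}{5}\right) - - \frac{60}{23} = \frac{194}{5} + \frac{60}{23} = \frac{4762}{115} \approx 41.409$)
$C{\left(-1 \right)} \left(-61\right) + b = \left(2 - -3\right) \left(-61\right) + \frac{4762}{115} = \left(2 + 3\right) \left(-61\right) + \frac{4762}{115} = 5 \left(-61\right) + \frac{4762}{115} = -305 + \frac{4762}{115} = - \frac{30313}{115}$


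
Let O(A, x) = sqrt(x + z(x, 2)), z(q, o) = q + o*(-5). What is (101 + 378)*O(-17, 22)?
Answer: 479*sqrt(34) ≈ 2793.0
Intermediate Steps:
z(q, o) = q - 5*o
O(A, x) = sqrt(-10 + 2*x) (O(A, x) = sqrt(x + (x - 5*2)) = sqrt(x + (x - 10)) = sqrt(x + (-10 + x)) = sqrt(-10 + 2*x))
(101 + 378)*O(-17, 22) = (101 + 378)*sqrt(-10 + 2*22) = 479*sqrt(-10 + 44) = 479*sqrt(34)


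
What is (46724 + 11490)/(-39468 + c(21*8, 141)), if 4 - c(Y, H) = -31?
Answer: -58214/39433 ≈ -1.4763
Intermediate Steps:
c(Y, H) = 35 (c(Y, H) = 4 - 1*(-31) = 4 + 31 = 35)
(46724 + 11490)/(-39468 + c(21*8, 141)) = (46724 + 11490)/(-39468 + 35) = 58214/(-39433) = 58214*(-1/39433) = -58214/39433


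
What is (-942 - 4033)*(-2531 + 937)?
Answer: 7930150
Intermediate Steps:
(-942 - 4033)*(-2531 + 937) = -4975*(-1594) = 7930150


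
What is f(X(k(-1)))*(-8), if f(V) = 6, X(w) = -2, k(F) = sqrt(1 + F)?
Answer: -48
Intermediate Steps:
f(X(k(-1)))*(-8) = 6*(-8) = -48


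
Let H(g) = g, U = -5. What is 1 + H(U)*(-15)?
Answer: 76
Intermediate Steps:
1 + H(U)*(-15) = 1 - 5*(-15) = 1 + 75 = 76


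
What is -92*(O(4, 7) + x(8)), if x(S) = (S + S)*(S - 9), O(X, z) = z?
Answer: 828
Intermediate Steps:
x(S) = 2*S*(-9 + S) (x(S) = (2*S)*(-9 + S) = 2*S*(-9 + S))
-92*(O(4, 7) + x(8)) = -92*(7 + 2*8*(-9 + 8)) = -92*(7 + 2*8*(-1)) = -92*(7 - 16) = -92*(-9) = 828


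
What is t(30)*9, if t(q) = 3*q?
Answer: 810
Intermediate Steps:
t(30)*9 = (3*30)*9 = 90*9 = 810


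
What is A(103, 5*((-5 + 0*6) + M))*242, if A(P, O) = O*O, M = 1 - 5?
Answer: 490050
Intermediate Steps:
M = -4
A(P, O) = O**2
A(103, 5*((-5 + 0*6) + M))*242 = (5*((-5 + 0*6) - 4))**2*242 = (5*((-5 + 0) - 4))**2*242 = (5*(-5 - 4))**2*242 = (5*(-9))**2*242 = (-45)**2*242 = 2025*242 = 490050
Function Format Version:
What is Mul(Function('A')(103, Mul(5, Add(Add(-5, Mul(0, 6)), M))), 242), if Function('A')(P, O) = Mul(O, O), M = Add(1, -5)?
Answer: 490050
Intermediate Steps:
M = -4
Function('A')(P, O) = Pow(O, 2)
Mul(Function('A')(103, Mul(5, Add(Add(-5, Mul(0, 6)), M))), 242) = Mul(Pow(Mul(5, Add(Add(-5, Mul(0, 6)), -4)), 2), 242) = Mul(Pow(Mul(5, Add(Add(-5, 0), -4)), 2), 242) = Mul(Pow(Mul(5, Add(-5, -4)), 2), 242) = Mul(Pow(Mul(5, -9), 2), 242) = Mul(Pow(-45, 2), 242) = Mul(2025, 242) = 490050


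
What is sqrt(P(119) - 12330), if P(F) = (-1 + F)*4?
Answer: 77*I*sqrt(2) ≈ 108.89*I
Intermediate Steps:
P(F) = -4 + 4*F
sqrt(P(119) - 12330) = sqrt((-4 + 4*119) - 12330) = sqrt((-4 + 476) - 12330) = sqrt(472 - 12330) = sqrt(-11858) = 77*I*sqrt(2)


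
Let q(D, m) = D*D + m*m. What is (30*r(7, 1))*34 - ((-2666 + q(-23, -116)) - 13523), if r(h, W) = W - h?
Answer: -3916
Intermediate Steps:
q(D, m) = D**2 + m**2
(30*r(7, 1))*34 - ((-2666 + q(-23, -116)) - 13523) = (30*(1 - 1*7))*34 - ((-2666 + ((-23)**2 + (-116)**2)) - 13523) = (30*(1 - 7))*34 - ((-2666 + (529 + 13456)) - 13523) = (30*(-6))*34 - ((-2666 + 13985) - 13523) = -180*34 - (11319 - 13523) = -6120 - 1*(-2204) = -6120 + 2204 = -3916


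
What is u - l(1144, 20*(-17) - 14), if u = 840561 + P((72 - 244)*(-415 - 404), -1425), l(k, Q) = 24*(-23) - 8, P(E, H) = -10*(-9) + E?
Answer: 982079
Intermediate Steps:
P(E, H) = 90 + E
l(k, Q) = -560 (l(k, Q) = -552 - 8 = -560)
u = 981519 (u = 840561 + (90 + (72 - 244)*(-415 - 404)) = 840561 + (90 - 172*(-819)) = 840561 + (90 + 140868) = 840561 + 140958 = 981519)
u - l(1144, 20*(-17) - 14) = 981519 - 1*(-560) = 981519 + 560 = 982079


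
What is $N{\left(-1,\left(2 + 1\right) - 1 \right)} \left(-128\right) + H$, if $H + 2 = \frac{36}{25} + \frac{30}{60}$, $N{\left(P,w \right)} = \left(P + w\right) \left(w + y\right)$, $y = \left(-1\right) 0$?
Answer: $- \frac{12803}{50} \approx -256.06$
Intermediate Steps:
$y = 0$
$N{\left(P,w \right)} = w \left(P + w\right)$ ($N{\left(P,w \right)} = \left(P + w\right) \left(w + 0\right) = \left(P + w\right) w = w \left(P + w\right)$)
$H = - \frac{3}{50}$ ($H = -2 + \left(\frac{36}{25} + \frac{30}{60}\right) = -2 + \left(36 \cdot \frac{1}{25} + 30 \cdot \frac{1}{60}\right) = -2 + \left(\frac{36}{25} + \frac{1}{2}\right) = -2 + \frac{97}{50} = - \frac{3}{50} \approx -0.06$)
$N{\left(-1,\left(2 + 1\right) - 1 \right)} \left(-128\right) + H = \left(\left(2 + 1\right) - 1\right) \left(-1 + \left(\left(2 + 1\right) - 1\right)\right) \left(-128\right) - \frac{3}{50} = \left(3 - 1\right) \left(-1 + \left(3 - 1\right)\right) \left(-128\right) - \frac{3}{50} = 2 \left(-1 + 2\right) \left(-128\right) - \frac{3}{50} = 2 \cdot 1 \left(-128\right) - \frac{3}{50} = 2 \left(-128\right) - \frac{3}{50} = -256 - \frac{3}{50} = - \frac{12803}{50}$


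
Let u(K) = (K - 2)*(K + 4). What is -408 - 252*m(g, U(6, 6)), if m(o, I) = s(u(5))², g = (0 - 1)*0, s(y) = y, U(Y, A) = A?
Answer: -184116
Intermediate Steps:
u(K) = (-2 + K)*(4 + K)
g = 0 (g = -1*0 = 0)
m(o, I) = 729 (m(o, I) = (-8 + 5² + 2*5)² = (-8 + 25 + 10)² = 27² = 729)
-408 - 252*m(g, U(6, 6)) = -408 - 252*729 = -408 - 183708 = -184116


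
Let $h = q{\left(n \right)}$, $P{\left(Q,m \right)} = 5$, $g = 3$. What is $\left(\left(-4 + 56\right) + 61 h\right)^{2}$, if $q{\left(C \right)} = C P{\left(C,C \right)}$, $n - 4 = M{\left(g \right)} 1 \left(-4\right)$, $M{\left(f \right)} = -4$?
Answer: $37847104$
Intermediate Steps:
$n = 20$ ($n = 4 + \left(-4\right) 1 \left(-4\right) = 4 - -16 = 4 + 16 = 20$)
$q{\left(C \right)} = 5 C$ ($q{\left(C \right)} = C 5 = 5 C$)
$h = 100$ ($h = 5 \cdot 20 = 100$)
$\left(\left(-4 + 56\right) + 61 h\right)^{2} = \left(\left(-4 + 56\right) + 61 \cdot 100\right)^{2} = \left(52 + 6100\right)^{2} = 6152^{2} = 37847104$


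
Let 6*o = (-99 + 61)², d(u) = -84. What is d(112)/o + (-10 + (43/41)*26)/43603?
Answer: -224997510/645368003 ≈ -0.34863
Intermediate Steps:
o = 722/3 (o = (-99 + 61)²/6 = (⅙)*(-38)² = (⅙)*1444 = 722/3 ≈ 240.67)
d(112)/o + (-10 + (43/41)*26)/43603 = -84/722/3 + (-10 + (43/41)*26)/43603 = -84*3/722 + (-10 + (43*(1/41))*26)*(1/43603) = -126/361 + (-10 + (43/41)*26)*(1/43603) = -126/361 + (-10 + 1118/41)*(1/43603) = -126/361 + (708/41)*(1/43603) = -126/361 + 708/1787723 = -224997510/645368003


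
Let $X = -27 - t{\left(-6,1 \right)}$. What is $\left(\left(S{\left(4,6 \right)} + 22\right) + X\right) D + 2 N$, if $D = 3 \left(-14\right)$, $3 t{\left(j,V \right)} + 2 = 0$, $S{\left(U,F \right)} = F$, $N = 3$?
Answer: $-64$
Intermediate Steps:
$t{\left(j,V \right)} = - \frac{2}{3}$ ($t{\left(j,V \right)} = - \frac{2}{3} + \frac{1}{3} \cdot 0 = - \frac{2}{3} + 0 = - \frac{2}{3}$)
$D = -42$
$X = - \frac{79}{3}$ ($X = -27 - - \frac{2}{3} = -27 + \frac{2}{3} = - \frac{79}{3} \approx -26.333$)
$\left(\left(S{\left(4,6 \right)} + 22\right) + X\right) D + 2 N = \left(\left(6 + 22\right) - \frac{79}{3}\right) \left(-42\right) + 2 \cdot 3 = \left(28 - \frac{79}{3}\right) \left(-42\right) + 6 = \frac{5}{3} \left(-42\right) + 6 = -70 + 6 = -64$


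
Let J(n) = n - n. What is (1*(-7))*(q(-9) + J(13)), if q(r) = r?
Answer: 63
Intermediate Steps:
J(n) = 0
(1*(-7))*(q(-9) + J(13)) = (1*(-7))*(-9 + 0) = -7*(-9) = 63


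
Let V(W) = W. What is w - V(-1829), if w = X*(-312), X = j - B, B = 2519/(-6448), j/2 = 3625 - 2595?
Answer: -39742799/62 ≈ -6.4101e+5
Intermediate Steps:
j = 2060 (j = 2*(3625 - 2595) = 2*1030 = 2060)
B = -2519/6448 (B = 2519*(-1/6448) = -2519/6448 ≈ -0.39066)
X = 13285399/6448 (X = 2060 - 1*(-2519/6448) = 2060 + 2519/6448 = 13285399/6448 ≈ 2060.4)
w = -39856197/62 (w = (13285399/6448)*(-312) = -39856197/62 ≈ -6.4284e+5)
w - V(-1829) = -39856197/62 - 1*(-1829) = -39856197/62 + 1829 = -39742799/62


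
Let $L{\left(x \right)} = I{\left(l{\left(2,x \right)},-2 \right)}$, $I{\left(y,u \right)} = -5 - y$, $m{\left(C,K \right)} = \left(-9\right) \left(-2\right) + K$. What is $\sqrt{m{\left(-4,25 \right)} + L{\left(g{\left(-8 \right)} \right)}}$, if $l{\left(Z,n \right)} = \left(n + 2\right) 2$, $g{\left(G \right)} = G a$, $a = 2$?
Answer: $\sqrt{66} \approx 8.124$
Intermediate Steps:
$m{\left(C,K \right)} = 18 + K$
$g{\left(G \right)} = 2 G$ ($g{\left(G \right)} = G 2 = 2 G$)
$l{\left(Z,n \right)} = 4 + 2 n$ ($l{\left(Z,n \right)} = \left(2 + n\right) 2 = 4 + 2 n$)
$L{\left(x \right)} = -9 - 2 x$ ($L{\left(x \right)} = -5 - \left(4 + 2 x\right) = -9 - 2 x$)
$\sqrt{m{\left(-4,25 \right)} + L{\left(g{\left(-8 \right)} \right)}} = \sqrt{\left(18 + 25\right) - \left(9 + 2 \cdot 2 \left(-8\right)\right)} = \sqrt{43 - -23} = \sqrt{43 + \left(-9 + 32\right)} = \sqrt{43 + 23} = \sqrt{66}$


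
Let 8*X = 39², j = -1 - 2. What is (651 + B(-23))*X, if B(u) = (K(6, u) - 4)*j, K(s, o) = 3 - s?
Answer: 127764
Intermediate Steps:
j = -3
X = 1521/8 (X = (⅛)*39² = (⅛)*1521 = 1521/8 ≈ 190.13)
B(u) = 21 (B(u) = ((3 - 1*6) - 4)*(-3) = ((3 - 6) - 4)*(-3) = (-3 - 4)*(-3) = -7*(-3) = 21)
(651 + B(-23))*X = (651 + 21)*(1521/8) = 672*(1521/8) = 127764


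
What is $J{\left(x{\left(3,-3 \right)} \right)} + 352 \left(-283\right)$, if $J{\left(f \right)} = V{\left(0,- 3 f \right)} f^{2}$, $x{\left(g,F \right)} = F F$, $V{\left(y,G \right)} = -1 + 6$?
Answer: $-99211$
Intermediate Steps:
$V{\left(y,G \right)} = 5$
$x{\left(g,F \right)} = F^{2}$
$J{\left(f \right)} = 5 f^{2}$
$J{\left(x{\left(3,-3 \right)} \right)} + 352 \left(-283\right) = 5 \left(\left(-3\right)^{2}\right)^{2} + 352 \left(-283\right) = 5 \cdot 9^{2} - 99616 = 5 \cdot 81 - 99616 = 405 - 99616 = -99211$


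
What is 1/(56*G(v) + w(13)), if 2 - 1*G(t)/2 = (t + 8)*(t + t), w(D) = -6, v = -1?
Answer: 1/1786 ≈ 0.00055991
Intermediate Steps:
G(t) = 4 - 4*t*(8 + t) (G(t) = 4 - 2*(t + 8)*(t + t) = 4 - 2*(8 + t)*2*t = 4 - 4*t*(8 + t))
1/(56*G(v) + w(13)) = 1/(56*(4 - 32*(-1) - 4*(-1)²) - 6) = 1/(56*(4 + 32 - 4*1) - 6) = 1/(56*(4 + 32 - 4) - 6) = 1/(56*32 - 6) = 1/(1792 - 6) = 1/1786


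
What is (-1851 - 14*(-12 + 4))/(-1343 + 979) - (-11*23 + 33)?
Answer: 81819/364 ≈ 224.78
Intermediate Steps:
(-1851 - 14*(-12 + 4))/(-1343 + 979) - (-11*23 + 33) = (-1851 - 14*(-8))/(-364) - (-253 + 33) = (-1851 + 112)*(-1/364) - 1*(-220) = -1739*(-1/364) + 220 = 1739/364 + 220 = 81819/364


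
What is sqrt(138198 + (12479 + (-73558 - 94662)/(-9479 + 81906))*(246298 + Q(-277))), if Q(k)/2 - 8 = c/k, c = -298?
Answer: 68*sqrt(267518654452081377409)/20062279 ≈ 55438.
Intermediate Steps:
Q(k) = 16 - 596/k (Q(k) = 16 + 2*(-298/k) = 16 - 596/k)
sqrt(138198 + (12479 + (-73558 - 94662)/(-9479 + 81906))*(246298 + Q(-277))) = sqrt(138198 + (12479 + (-73558 - 94662)/(-9479 + 81906))*(246298 + (16 - 596/(-277)))) = sqrt(138198 + (12479 - 168220/72427)*(246298 + (16 - 596*(-1/277)))) = sqrt(138198 + (12479 - 168220*1/72427)*(246298 + (16 + 596/277))) = sqrt(138198 + (12479 - 168220/72427)*(246298 + 5028/277)) = sqrt(138198 + (903648313/72427)*(68229574/277)) = sqrt(138198 + 61655539441808662/20062279) = sqrt(61658312008641904/20062279) = 68*sqrt(267518654452081377409)/20062279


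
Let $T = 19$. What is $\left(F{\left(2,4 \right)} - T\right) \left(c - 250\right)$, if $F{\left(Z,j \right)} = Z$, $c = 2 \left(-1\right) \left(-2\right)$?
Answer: $4182$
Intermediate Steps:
$c = 4$ ($c = \left(-2\right) \left(-2\right) = 4$)
$\left(F{\left(2,4 \right)} - T\right) \left(c - 250\right) = \left(2 - 19\right) \left(4 - 250\right) = \left(2 - 19\right) \left(-246\right) = \left(-17\right) \left(-246\right) = 4182$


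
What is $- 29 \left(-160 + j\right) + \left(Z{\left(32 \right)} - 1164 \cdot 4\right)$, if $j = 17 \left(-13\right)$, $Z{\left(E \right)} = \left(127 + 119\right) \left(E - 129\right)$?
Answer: $-17469$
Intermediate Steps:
$Z{\left(E \right)} = -31734 + 246 E$ ($Z{\left(E \right)} = 246 \left(-129 + E\right) = -31734 + 246 E$)
$j = -221$
$- 29 \left(-160 + j\right) + \left(Z{\left(32 \right)} - 1164 \cdot 4\right) = - 29 \left(-160 - 221\right) + \left(\left(-31734 + 246 \cdot 32\right) - 1164 \cdot 4\right) = \left(-29\right) \left(-381\right) + \left(\left(-31734 + 7872\right) - 4656\right) = 11049 - 28518 = -17469$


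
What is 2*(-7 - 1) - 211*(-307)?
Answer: 64761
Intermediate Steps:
2*(-7 - 1) - 211*(-307) = 2*(-8) + 64777 = -16 + 64777 = 64761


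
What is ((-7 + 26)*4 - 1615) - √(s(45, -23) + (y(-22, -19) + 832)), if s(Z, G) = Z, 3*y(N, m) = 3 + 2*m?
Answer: -1539 - 2*√1947/3 ≈ -1568.4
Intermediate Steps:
y(N, m) = 1 + 2*m/3 (y(N, m) = (3 + 2*m)/3 = 1 + 2*m/3)
((-7 + 26)*4 - 1615) - √(s(45, -23) + (y(-22, -19) + 832)) = ((-7 + 26)*4 - 1615) - √(45 + ((1 + (⅔)*(-19)) + 832)) = (19*4 - 1615) - √(45 + ((1 - 38/3) + 832)) = (76 - 1615) - √(45 + (-35/3 + 832)) = -1539 - √(45 + 2461/3) = -1539 - √(2596/3) = -1539 - 2*√1947/3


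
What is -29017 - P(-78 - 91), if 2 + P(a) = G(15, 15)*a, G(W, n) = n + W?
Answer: -23945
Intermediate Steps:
G(W, n) = W + n
P(a) = -2 + 30*a (P(a) = -2 + (15 + 15)*a = -2 + 30*a)
-29017 - P(-78 - 91) = -29017 - (-2 + 30*(-78 - 91)) = -29017 - (-2 + 30*(-169)) = -29017 - (-2 - 5070) = -29017 - 1*(-5072) = -29017 + 5072 = -23945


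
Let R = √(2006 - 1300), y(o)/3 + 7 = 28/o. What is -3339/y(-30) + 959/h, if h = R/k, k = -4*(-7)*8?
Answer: 2385/17 + 107408*√706/353 ≈ 8225.0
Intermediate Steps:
y(o) = -21 + 84/o (y(o) = -21 + 3*(28/o) = -21 + 84/o)
R = √706 ≈ 26.571
k = 224 (k = 28*8 = 224)
h = √706/224 ≈ 0.11862
-3339/y(-30) + 959/h = -3339/(-21 + 84/(-30)) + 959/((√706/224)) = -3339/(-21 + 84*(-1/30)) + 959*(112*√706/353) = -3339/(-21 - 14/5) + 107408*√706/353 = -3339/(-119/5) + 107408*√706/353 = -3339*(-5/119) + 107408*√706/353 = 2385/17 + 107408*√706/353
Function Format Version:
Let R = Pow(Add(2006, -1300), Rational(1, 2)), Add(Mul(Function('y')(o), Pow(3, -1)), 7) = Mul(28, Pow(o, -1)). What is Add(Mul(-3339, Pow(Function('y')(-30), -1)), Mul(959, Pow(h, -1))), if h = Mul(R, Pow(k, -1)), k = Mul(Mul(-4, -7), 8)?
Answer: Add(Rational(2385, 17), Mul(Rational(107408, 353), Pow(706, Rational(1, 2)))) ≈ 8225.0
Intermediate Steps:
Function('y')(o) = Add(-21, Mul(84, Pow(o, -1))) (Function('y')(o) = Add(-21, Mul(3, Mul(28, Pow(o, -1)))) = Add(-21, Mul(84, Pow(o, -1))))
R = Pow(706, Rational(1, 2)) ≈ 26.571
k = 224 (k = Mul(28, 8) = 224)
h = Mul(Rational(1, 224), Pow(706, Rational(1, 2))) (h = Mul(Pow(706, Rational(1, 2)), Pow(224, -1)) = Mul(Pow(706, Rational(1, 2)), Rational(1, 224)) = Mul(Rational(1, 224), Pow(706, Rational(1, 2))) ≈ 0.11862)
Add(Mul(-3339, Pow(Function('y')(-30), -1)), Mul(959, Pow(h, -1))) = Add(Mul(-3339, Pow(Add(-21, Mul(84, Pow(-30, -1))), -1)), Mul(959, Pow(Mul(Rational(1, 224), Pow(706, Rational(1, 2))), -1))) = Add(Mul(-3339, Pow(Add(-21, Mul(84, Rational(-1, 30))), -1)), Mul(959, Mul(Rational(112, 353), Pow(706, Rational(1, 2))))) = Add(Mul(-3339, Pow(Add(-21, Rational(-14, 5)), -1)), Mul(Rational(107408, 353), Pow(706, Rational(1, 2)))) = Add(Mul(-3339, Pow(Rational(-119, 5), -1)), Mul(Rational(107408, 353), Pow(706, Rational(1, 2)))) = Add(Mul(-3339, Rational(-5, 119)), Mul(Rational(107408, 353), Pow(706, Rational(1, 2)))) = Add(Rational(2385, 17), Mul(Rational(107408, 353), Pow(706, Rational(1, 2))))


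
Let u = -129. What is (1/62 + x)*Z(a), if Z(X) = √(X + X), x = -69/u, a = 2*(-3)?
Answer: 1469*I*√3/1333 ≈ 1.9088*I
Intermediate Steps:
a = -6
x = 23/43 (x = -69/(-129) = -69*(-1/129) = 23/43 ≈ 0.53488)
Z(X) = √2*√X (Z(X) = √(2*X) = √2*√X)
(1/62 + x)*Z(a) = (1/62 + 23/43)*(√2*√(-6)) = (1/62 + 23/43)*(√2*(I*√6)) = 1469*(2*I*√3)/2666 = 1469*I*√3/1333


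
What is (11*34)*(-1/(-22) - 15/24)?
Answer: -867/4 ≈ -216.75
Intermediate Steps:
(11*34)*(-1/(-22) - 15/24) = 374*(-1*(-1/22) - 15*1/24) = 374*(1/22 - 5/8) = 374*(-51/88) = -867/4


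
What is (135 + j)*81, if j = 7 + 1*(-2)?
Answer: 11340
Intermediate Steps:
j = 5 (j = 7 - 2 = 5)
(135 + j)*81 = (135 + 5)*81 = 140*81 = 11340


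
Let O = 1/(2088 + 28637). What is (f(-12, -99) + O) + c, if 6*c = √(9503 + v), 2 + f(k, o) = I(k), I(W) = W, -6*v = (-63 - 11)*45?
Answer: -430149/30725 + √10058/6 ≈ 2.7150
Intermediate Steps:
v = 555 (v = -(-63 - 11)*45/6 = -(-37)*45/3 = -⅙*(-3330) = 555)
f(k, o) = -2 + k
c = √10058/6 (c = √(9503 + 555)/6 = √10058/6 ≈ 16.715)
O = 1/30725 ≈ 3.2547e-5
(f(-12, -99) + O) + c = ((-2 - 12) + 1/30725) + √10058/6 = (-14 + 1/30725) + √10058/6 = -430149/30725 + √10058/6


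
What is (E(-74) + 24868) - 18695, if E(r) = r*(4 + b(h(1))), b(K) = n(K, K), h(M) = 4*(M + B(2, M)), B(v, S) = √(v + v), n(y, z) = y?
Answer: 4989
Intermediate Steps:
B(v, S) = √2*√v (B(v, S) = √(2*v) = √2*√v)
h(M) = 8 + 4*M (h(M) = 4*(M + √2*√2) = 4*(M + 2) = 4*(2 + M) = 8 + 4*M)
b(K) = K
E(r) = 16*r (E(r) = r*(4 + (8 + 4*1)) = r*(4 + (8 + 4)) = r*(4 + 12) = r*16 = 16*r)
(E(-74) + 24868) - 18695 = (16*(-74) + 24868) - 18695 = (-1184 + 24868) - 18695 = 23684 - 18695 = 4989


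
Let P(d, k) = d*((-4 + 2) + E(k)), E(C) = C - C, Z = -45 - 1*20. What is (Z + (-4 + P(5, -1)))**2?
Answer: 6241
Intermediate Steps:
Z = -65 (Z = -45 - 20 = -65)
E(C) = 0
P(d, k) = -2*d (P(d, k) = d*((-4 + 2) + 0) = d*(-2 + 0) = d*(-2) = -2*d)
(Z + (-4 + P(5, -1)))**2 = (-65 + (-4 - 2*5))**2 = (-65 + (-4 - 10))**2 = (-65 - 14)**2 = (-79)**2 = 6241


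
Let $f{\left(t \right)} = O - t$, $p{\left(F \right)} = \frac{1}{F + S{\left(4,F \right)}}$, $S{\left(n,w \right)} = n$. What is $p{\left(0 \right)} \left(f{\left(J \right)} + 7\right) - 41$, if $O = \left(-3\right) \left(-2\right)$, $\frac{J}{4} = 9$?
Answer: $- \frac{187}{4} \approx -46.75$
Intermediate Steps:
$J = 36$ ($J = 4 \cdot 9 = 36$)
$O = 6$
$p{\left(F \right)} = \frac{1}{4 + F}$ ($p{\left(F \right)} = \frac{1}{F + 4} = \frac{1}{4 + F}$)
$f{\left(t \right)} = 6 - t$
$p{\left(0 \right)} \left(f{\left(J \right)} + 7\right) - 41 = \frac{\left(6 - 36\right) + 7}{4 + 0} - 41 = \frac{\left(6 - 36\right) + 7}{4} - 41 = \frac{-30 + 7}{4} - 41 = \frac{1}{4} \left(-23\right) - 41 = - \frac{23}{4} - 41 = - \frac{187}{4}$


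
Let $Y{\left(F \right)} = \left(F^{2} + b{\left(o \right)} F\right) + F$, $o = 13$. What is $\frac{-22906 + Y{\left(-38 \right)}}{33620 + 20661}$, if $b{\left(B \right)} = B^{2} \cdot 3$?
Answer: $- \frac{2398}{3193} \approx -0.75102$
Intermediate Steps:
$b{\left(B \right)} = 3 B^{2}$
$Y{\left(F \right)} = F^{2} + 508 F$ ($Y{\left(F \right)} = \left(F^{2} + 3 \cdot 13^{2} F\right) + F = \left(F^{2} + 3 \cdot 169 F\right) + F = \left(F^{2} + 507 F\right) + F = F^{2} + 508 F$)
$\frac{-22906 + Y{\left(-38 \right)}}{33620 + 20661} = \frac{-22906 - 38 \left(508 - 38\right)}{33620 + 20661} = \frac{-22906 - 17860}{54281} = \left(-22906 - 17860\right) \frac{1}{54281} = \left(-40766\right) \frac{1}{54281} = - \frac{2398}{3193}$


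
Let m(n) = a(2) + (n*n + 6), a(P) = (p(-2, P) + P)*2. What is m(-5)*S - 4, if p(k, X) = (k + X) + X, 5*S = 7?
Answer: 253/5 ≈ 50.600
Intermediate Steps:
S = 7/5 (S = (1/5)*7 = 7/5 ≈ 1.4000)
p(k, X) = k + 2*X (p(k, X) = (X + k) + X = k + 2*X)
a(P) = -4 + 6*P (a(P) = ((-2 + 2*P) + P)*2 = (-2 + 3*P)*2 = -4 + 6*P)
m(n) = 14 + n**2 (m(n) = (-4 + 6*2) + (n*n + 6) = (-4 + 12) + (n**2 + 6) = 8 + (6 + n**2) = 14 + n**2)
m(-5)*S - 4 = (14 + (-5)**2)*(7/5) - 4 = (14 + 25)*(7/5) - 4 = 39*(7/5) - 4 = 273/5 - 4 = 253/5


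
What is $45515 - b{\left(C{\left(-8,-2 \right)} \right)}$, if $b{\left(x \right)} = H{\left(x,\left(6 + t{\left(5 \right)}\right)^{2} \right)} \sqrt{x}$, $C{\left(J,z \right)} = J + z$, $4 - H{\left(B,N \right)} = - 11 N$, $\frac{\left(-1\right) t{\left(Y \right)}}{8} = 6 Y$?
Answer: $45515 - 602320 i \sqrt{10} \approx 45515.0 - 1.9047 \cdot 10^{6} i$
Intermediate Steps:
$t{\left(Y \right)} = - 48 Y$ ($t{\left(Y \right)} = - 8 \cdot 6 Y = - 48 Y$)
$H{\left(B,N \right)} = 4 + 11 N$ ($H{\left(B,N \right)} = 4 - - 11 N = 4 + 11 N$)
$b{\left(x \right)} = 602320 \sqrt{x}$ ($b{\left(x \right)} = \left(4 + 11 \left(6 - 240\right)^{2}\right) \sqrt{x} = \left(4 + 11 \left(-234\right)^{2}\right) \sqrt{x} = \left(4 + 11 \cdot 54756\right) \sqrt{x} = \left(4 + 602316\right) \sqrt{x} = 602320 \sqrt{x}$)
$45515 - b{\left(C{\left(-8,-2 \right)} \right)} = 45515 - 602320 \sqrt{-8 - 2} = 45515 - 602320 \sqrt{-10} = 45515 - 602320 i \sqrt{10}$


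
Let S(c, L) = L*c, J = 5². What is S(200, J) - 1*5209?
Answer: -209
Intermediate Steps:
J = 25
S(200, J) - 1*5209 = 25*200 - 1*5209 = 5000 - 5209 = -209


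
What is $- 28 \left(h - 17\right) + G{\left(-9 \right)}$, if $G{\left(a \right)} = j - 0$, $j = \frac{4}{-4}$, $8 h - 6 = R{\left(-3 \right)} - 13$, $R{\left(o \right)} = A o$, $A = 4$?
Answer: $\frac{1083}{2} \approx 541.5$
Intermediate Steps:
$R{\left(o \right)} = 4 o$
$h = - \frac{19}{8}$ ($h = \frac{3}{4} + \frac{4 \left(-3\right) - 13}{8} = \frac{3}{4} + \frac{-12 - 13}{8} = \frac{3}{4} + \frac{1}{8} \left(-25\right) = \frac{3}{4} - \frac{25}{8} = - \frac{19}{8} \approx -2.375$)
$j = -1$ ($j = 4 \left(- \frac{1}{4}\right) = -1$)
$G{\left(a \right)} = -1$ ($G{\left(a \right)} = -1 - 0 = -1 + 0 = -1$)
$- 28 \left(h - 17\right) + G{\left(-9 \right)} = - 28 \left(- \frac{19}{8} - 17\right) - 1 = \left(-28\right) \left(- \frac{155}{8}\right) - 1 = \frac{1085}{2} - 1 = \frac{1083}{2}$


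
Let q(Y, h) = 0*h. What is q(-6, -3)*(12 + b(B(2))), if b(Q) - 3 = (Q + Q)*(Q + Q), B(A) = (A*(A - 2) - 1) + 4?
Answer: 0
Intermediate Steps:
B(A) = 3 + A*(-2 + A) (B(A) = (A*(-2 + A) - 1) + 4 = (-1 + A*(-2 + A)) + 4 = 3 + A*(-2 + A))
q(Y, h) = 0
b(Q) = 3 + 4*Q² (b(Q) = 3 + (Q + Q)*(Q + Q) = 3 + (2*Q)*(2*Q) = 3 + 4*Q²)
q(-6, -3)*(12 + b(B(2))) = 0*(12 + (3 + 4*(3 + 2² - 2*2)²)) = 0*(12 + (3 + 4*(3 + 4 - 4)²)) = 0*(12 + (3 + 4*3²)) = 0*(12 + (3 + 4*9)) = 0*(12 + (3 + 36)) = 0*(12 + 39) = 0*51 = 0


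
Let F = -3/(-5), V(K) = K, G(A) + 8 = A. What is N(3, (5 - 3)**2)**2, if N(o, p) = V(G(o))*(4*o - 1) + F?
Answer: 73984/25 ≈ 2959.4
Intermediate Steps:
G(A) = -8 + A
F = 3/5 (F = -3*(-1/5) = 3/5 ≈ 0.60000)
N(o, p) = 3/5 + (-1 + 4*o)*(-8 + o) (N(o, p) = (-8 + o)*(4*o - 1) + 3/5 = (-8 + o)*(-1 + 4*o) + 3/5 = (-1 + 4*o)*(-8 + o) + 3/5 = 3/5 + (-1 + 4*o)*(-8 + o))
N(3, (5 - 3)**2)**2 = (43/5 - 33*3 + 4*3**2)**2 = (43/5 - 99 + 4*9)**2 = (43/5 - 99 + 36)**2 = (-272/5)**2 = 73984/25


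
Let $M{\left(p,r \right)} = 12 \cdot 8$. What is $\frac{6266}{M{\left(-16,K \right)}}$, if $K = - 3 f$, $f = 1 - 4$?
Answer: $\frac{3133}{48} \approx 65.271$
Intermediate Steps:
$f = -3$
$K = 9$ ($K = \left(-3\right) \left(-3\right) = 9$)
$M{\left(p,r \right)} = 96$
$\frac{6266}{M{\left(-16,K \right)}} = \frac{6266}{96} = 6266 \cdot \frac{1}{96} = \frac{3133}{48}$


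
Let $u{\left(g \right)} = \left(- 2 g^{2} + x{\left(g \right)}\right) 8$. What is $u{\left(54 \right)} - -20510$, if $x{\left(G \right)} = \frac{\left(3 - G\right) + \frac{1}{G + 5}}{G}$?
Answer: $- \frac{41662610}{1593} \approx -26154.0$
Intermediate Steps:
$x{\left(G \right)} = \frac{3 + \frac{1}{5 + G} - G}{G}$ ($x{\left(G \right)} = \frac{\left(3 - G\right) + \frac{1}{5 + G}}{G} = \frac{3 + \frac{1}{5 + G} - G}{G}$)
$u{\left(g \right)} = - 16 g^{2} + \frac{8 \left(16 - g^{2} - 2 g\right)}{g \left(5 + g\right)}$ ($u{\left(g \right)} = \left(- 2 g^{2} + \frac{16 - g^{2} - 2 g}{g \left(5 + g\right)}\right) 8 = - 16 g^{2} + \frac{8 \left(16 - g^{2} - 2 g\right)}{g \left(5 + g\right)}$)
$u{\left(54 \right)} - -20510 = \frac{8 \left(16 - 54^{2} - 108 - 2 \cdot 54^{3} \left(5 + 54\right)\right)}{54 \left(5 + 54\right)} - -20510 = 8 \cdot \frac{1}{54} \cdot \frac{1}{59} \left(16 - 2916 - 108 - 314928 \cdot 59\right) + 20510 = 8 \cdot \frac{1}{54} \cdot \frac{1}{59} \left(16 - 2916 - 108 - 18580752\right) + 20510 = 8 \cdot \frac{1}{54} \cdot \frac{1}{59} \left(-18583760\right) + 20510 = - \frac{74335040}{1593} + 20510 = - \frac{41662610}{1593}$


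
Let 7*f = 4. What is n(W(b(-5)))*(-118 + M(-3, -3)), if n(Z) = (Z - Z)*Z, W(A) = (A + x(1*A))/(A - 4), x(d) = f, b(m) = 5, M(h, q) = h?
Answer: 0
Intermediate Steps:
f = 4/7 (f = (⅐)*4 = 4/7 ≈ 0.57143)
x(d) = 4/7
W(A) = (4/7 + A)/(-4 + A) (W(A) = (A + 4/7)/(A - 4) = (4/7 + A)/(-4 + A))
n(Z) = 0 (n(Z) = 0*Z = 0)
n(W(b(-5)))*(-118 + M(-3, -3)) = 0*(-118 - 3) = 0*(-121) = 0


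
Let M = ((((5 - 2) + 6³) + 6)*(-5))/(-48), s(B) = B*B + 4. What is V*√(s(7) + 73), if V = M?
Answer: 1125*√14/16 ≈ 263.09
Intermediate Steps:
s(B) = 4 + B² (s(B) = B² + 4 = 4 + B²)
M = 375/16 (M = (((3 + 216) + 6)*(-5))*(-1/48) = ((219 + 6)*(-5))*(-1/48) = (225*(-5))*(-1/48) = -1125*(-1/48) = 375/16 ≈ 23.438)
V = 375/16 ≈ 23.438
V*√(s(7) + 73) = 375*√((4 + 7²) + 73)/16 = 375*√((4 + 49) + 73)/16 = 375*√(53 + 73)/16 = 375*√126/16 = 375*(3*√14)/16 = 1125*√14/16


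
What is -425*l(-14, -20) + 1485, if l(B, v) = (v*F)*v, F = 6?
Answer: -1018515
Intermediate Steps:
l(B, v) = 6*v**2 (l(B, v) = (v*6)*v = (6*v)*v = 6*v**2)
-425*l(-14, -20) + 1485 = -2550*(-20)**2 + 1485 = -2550*400 + 1485 = -425*2400 + 1485 = -1020000 + 1485 = -1018515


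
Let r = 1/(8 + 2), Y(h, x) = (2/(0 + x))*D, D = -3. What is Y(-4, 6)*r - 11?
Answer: -111/10 ≈ -11.100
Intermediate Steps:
Y(h, x) = -6/x (Y(h, x) = (2/(0 + x))*(-3) = (2/x)*(-3) = -6/x)
r = ⅒ (r = 1/10 = ⅒ ≈ 0.10000)
Y(-4, 6)*r - 11 = -6/6*(⅒) - 11 = -6*⅙*(⅒) - 11 = -1*⅒ - 11 = -⅒ - 11 = -111/10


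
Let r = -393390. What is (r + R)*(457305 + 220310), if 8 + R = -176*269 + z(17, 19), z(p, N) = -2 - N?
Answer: -298667620245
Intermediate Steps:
R = -47373 (R = -8 + (-176*269 + (-2 - 1*19)) = -8 + (-47344 + (-2 - 19)) = -8 + (-47344 - 21) = -8 - 47365 = -47373)
(r + R)*(457305 + 220310) = (-393390 - 47373)*(457305 + 220310) = -440763*677615 = -298667620245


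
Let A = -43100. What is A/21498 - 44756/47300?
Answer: -375099311/127106925 ≈ -2.9511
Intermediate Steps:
A/21498 - 44756/47300 = -43100/21498 - 44756/47300 = -43100*1/21498 - 44756*1/47300 = -21550/10749 - 11189/11825 = -375099311/127106925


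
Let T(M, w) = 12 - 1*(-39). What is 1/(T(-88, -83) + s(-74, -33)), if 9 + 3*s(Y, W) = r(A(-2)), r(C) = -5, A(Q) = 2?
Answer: 3/139 ≈ 0.021583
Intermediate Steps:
T(M, w) = 51 (T(M, w) = 12 + 39 = 51)
s(Y, W) = -14/3 (s(Y, W) = -3 + (⅓)*(-5) = -3 - 5/3 = -14/3)
1/(T(-88, -83) + s(-74, -33)) = 1/(51 - 14/3) = 1/(139/3) = 3/139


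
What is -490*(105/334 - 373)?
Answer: 30496865/167 ≈ 1.8262e+5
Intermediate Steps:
-490*(105/334 - 373) = -490*(-124477/334) = 30496865/167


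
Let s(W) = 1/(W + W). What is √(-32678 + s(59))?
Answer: I*√455008354/118 ≈ 180.77*I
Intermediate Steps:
s(W) = 1/(2*W)
√(-32678 + s(59)) = √(-32678 + (½)/59) = √(-32678 + (½)*(1/59)) = √(-32678 + 1/118) = √(-3856003/118) = I*√455008354/118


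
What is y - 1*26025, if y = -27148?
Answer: -53173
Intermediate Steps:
y - 1*26025 = -27148 - 1*26025 = -27148 - 26025 = -53173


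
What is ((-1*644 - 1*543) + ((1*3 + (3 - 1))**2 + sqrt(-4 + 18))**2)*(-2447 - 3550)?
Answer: 3286356 - 299850*sqrt(14) ≈ 2.1644e+6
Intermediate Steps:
((-1*644 - 1*543) + ((1*3 + (3 - 1))**2 + sqrt(-4 + 18))**2)*(-2447 - 3550) = ((-644 - 543) + ((3 + 2)**2 + sqrt(14))**2)*(-5997) = (-1187 + (5**2 + sqrt(14))**2)*(-5997) = (-1187 + (25 + sqrt(14))**2)*(-5997) = 7118439 - 5997*(25 + sqrt(14))**2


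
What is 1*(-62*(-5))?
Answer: 310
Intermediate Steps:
1*(-62*(-5)) = 1*310 = 310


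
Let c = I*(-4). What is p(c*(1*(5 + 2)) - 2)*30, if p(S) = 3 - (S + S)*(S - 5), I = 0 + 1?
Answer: -62910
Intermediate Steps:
I = 1
c = -4 (c = 1*(-4) = -4)
p(S) = 3 - 2*S*(-5 + S)
p(c*(1*(5 + 2)) - 2)*30 = (3 - 2*(-4*(5 + 2) - 2)² + 10*(-4*(5 + 2) - 2))*30 = (3 - 2*(-4*7 - 2)² + 10*(-4*7 - 2))*30 = (3 - 2*(-28 - 2)² + 10*(-28 - 2))*30 = (3 - 2*(-30)² + 10*(-30))*30 = (3 - 2*900 - 300)*30 = (3 - 1800 - 300)*30 = -2097*30 = -62910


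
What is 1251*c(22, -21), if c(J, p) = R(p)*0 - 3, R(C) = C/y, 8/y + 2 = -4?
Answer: -3753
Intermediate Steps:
y = -4/3 (y = 8/(-2 - 4) = 8/(-6) = 8*(-⅙) = -4/3 ≈ -1.3333)
R(C) = -3*C/4 (R(C) = C/(-4/3) = C*(-¾) = -3*C/4)
c(J, p) = -3 (c(J, p) = -3*p/4*0 - 3 = 0 - 3 = -3)
1251*c(22, -21) = 1251*(-3) = -3753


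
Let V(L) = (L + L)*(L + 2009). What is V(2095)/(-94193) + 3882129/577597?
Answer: -9566550011823/54405594221 ≈ -175.84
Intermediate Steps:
V(L) = 2*L*(2009 + L) (V(L) = (2*L)*(2009 + L) = 2*L*(2009 + L))
V(2095)/(-94193) + 3882129/577597 = (2*2095*(2009 + 2095))/(-94193) + 3882129/577597 = (2*2095*4104)*(-1/94193) + 3882129*(1/577597) = 17195760*(-1/94193) + 3882129/577597 = -17195760/94193 + 3882129/577597 = -9566550011823/54405594221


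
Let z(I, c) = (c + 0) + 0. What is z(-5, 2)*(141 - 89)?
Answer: 104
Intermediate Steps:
z(I, c) = c (z(I, c) = c + 0 = c)
z(-5, 2)*(141 - 89) = 2*(141 - 89) = 2*52 = 104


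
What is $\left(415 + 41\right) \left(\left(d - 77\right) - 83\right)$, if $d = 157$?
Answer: $-1368$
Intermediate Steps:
$\left(415 + 41\right) \left(\left(d - 77\right) - 83\right) = \left(415 + 41\right) \left(\left(157 - 77\right) - 83\right) = 456 \left(80 - 83\right) = 456 \left(-3\right) = -1368$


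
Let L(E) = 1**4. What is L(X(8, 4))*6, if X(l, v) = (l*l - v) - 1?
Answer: 6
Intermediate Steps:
X(l, v) = -1 + l**2 - v (X(l, v) = (l**2 - v) - 1 = -1 + l**2 - v)
L(E) = 1
L(X(8, 4))*6 = 1*6 = 6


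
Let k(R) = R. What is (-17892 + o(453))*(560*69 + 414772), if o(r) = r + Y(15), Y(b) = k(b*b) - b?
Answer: -7811835348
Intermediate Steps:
Y(b) = b² - b (Y(b) = b*b - b = b² - b)
o(r) = 210 + r (o(r) = r + 15*(-1 + 15) = r + 15*14 = r + 210 = 210 + r)
(-17892 + o(453))*(560*69 + 414772) = (-17892 + (210 + 453))*(560*69 + 414772) = (-17892 + 663)*(38640 + 414772) = -17229*453412 = -7811835348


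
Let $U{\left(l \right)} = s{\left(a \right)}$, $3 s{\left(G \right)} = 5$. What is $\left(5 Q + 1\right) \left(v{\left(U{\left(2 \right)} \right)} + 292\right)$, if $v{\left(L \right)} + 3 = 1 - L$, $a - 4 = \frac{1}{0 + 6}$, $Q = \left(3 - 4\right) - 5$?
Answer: $- \frac{25085}{3} \approx -8361.7$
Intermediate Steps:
$Q = -6$ ($Q = -1 - 5 = -6$)
$a = \frac{25}{6}$ ($a = 4 + \frac{1}{0 + 6} = 4 + \frac{1}{6} = \frac{25}{6} \approx 4.1667$)
$s{\left(G \right)} = \frac{5}{3}$ ($s{\left(G \right)} = \frac{1}{3} \cdot 5 = \frac{5}{3}$)
$U{\left(l \right)} = \frac{5}{3}$
$v{\left(L \right)} = -2 - L$ ($v{\left(L \right)} = -3 - \left(-1 + L\right) = -2 - L$)
$\left(5 Q + 1\right) \left(v{\left(U{\left(2 \right)} \right)} + 292\right) = \left(5 \left(-6\right) + 1\right) \left(\left(-2 - \frac{5}{3}\right) + 292\right) = \left(-30 + 1\right) \left(\left(-2 - \frac{5}{3}\right) + 292\right) = - 29 \left(- \frac{11}{3} + 292\right) = \left(-29\right) \frac{865}{3} = - \frac{25085}{3}$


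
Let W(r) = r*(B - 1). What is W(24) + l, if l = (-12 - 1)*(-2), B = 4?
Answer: 98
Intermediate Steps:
l = 26 (l = -13*(-2) = 26)
W(r) = 3*r (W(r) = r*(4 - 1) = r*3 = 3*r)
W(24) + l = 3*24 + 26 = 72 + 26 = 98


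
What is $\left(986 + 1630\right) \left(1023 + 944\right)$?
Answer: $5145672$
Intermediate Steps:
$\left(986 + 1630\right) \left(1023 + 944\right) = 2616 \cdot 1967 = 5145672$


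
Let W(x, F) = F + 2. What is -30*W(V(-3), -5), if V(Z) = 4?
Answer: 90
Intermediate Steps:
W(x, F) = 2 + F
-30*W(V(-3), -5) = -30*(2 - 5) = -30*(-3) = 90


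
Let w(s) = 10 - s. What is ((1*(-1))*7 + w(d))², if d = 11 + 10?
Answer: 324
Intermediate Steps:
d = 21
((1*(-1))*7 + w(d))² = ((1*(-1))*7 + (10 - 1*21))² = (-1*7 + (10 - 21))² = (-7 - 11)² = (-18)² = 324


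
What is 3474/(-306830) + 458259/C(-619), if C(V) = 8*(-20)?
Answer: -14060816481/4909280 ≈ -2864.1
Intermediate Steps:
C(V) = -160
3474/(-306830) + 458259/C(-619) = 3474/(-306830) + 458259/(-160) = 3474*(-1/306830) + 458259*(-1/160) = -1737/153415 - 458259/160 = -14060816481/4909280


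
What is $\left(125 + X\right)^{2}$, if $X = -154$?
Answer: $841$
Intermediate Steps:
$\left(125 + X\right)^{2} = \left(125 - 154\right)^{2} = \left(-29\right)^{2} = 841$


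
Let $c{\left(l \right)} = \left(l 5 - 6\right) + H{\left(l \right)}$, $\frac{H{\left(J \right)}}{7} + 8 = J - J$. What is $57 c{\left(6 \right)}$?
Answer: $-1824$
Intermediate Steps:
$H{\left(J \right)} = -56$ ($H{\left(J \right)} = -56 + 7 \left(J - J\right) = -56 + 7 \cdot 0 = -56 + 0 = -56$)
$c{\left(l \right)} = -62 + 5 l$ ($c{\left(l \right)} = \left(l 5 - 6\right) - 56 = \left(5 l - 6\right) - 56 = \left(-6 + 5 l\right) - 56 = -62 + 5 l$)
$57 c{\left(6 \right)} = 57 \left(-62 + 5 \cdot 6\right) = 57 \left(-62 + 30\right) = 57 \left(-32\right) = -1824$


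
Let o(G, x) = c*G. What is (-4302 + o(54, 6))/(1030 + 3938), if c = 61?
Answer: -14/69 ≈ -0.20290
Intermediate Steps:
o(G, x) = 61*G
(-4302 + o(54, 6))/(1030 + 3938) = (-4302 + 61*54)/(1030 + 3938) = (-4302 + 3294)/4968 = -1008*1/4968 = -14/69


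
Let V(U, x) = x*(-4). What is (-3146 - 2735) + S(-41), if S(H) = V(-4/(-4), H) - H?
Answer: -5676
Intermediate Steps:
V(U, x) = -4*x
S(H) = -5*H (S(H) = -4*H - H = -5*H)
(-3146 - 2735) + S(-41) = (-3146 - 2735) - 5*(-41) = -5881 + 205 = -5676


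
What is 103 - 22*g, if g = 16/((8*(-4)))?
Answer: 114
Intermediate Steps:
g = -1/2 (g = 16/(-32) = 16*(-1/32) = -1/2 ≈ -0.50000)
103 - 22*g = 103 - 22*(-1/2) = 103 + 11 = 114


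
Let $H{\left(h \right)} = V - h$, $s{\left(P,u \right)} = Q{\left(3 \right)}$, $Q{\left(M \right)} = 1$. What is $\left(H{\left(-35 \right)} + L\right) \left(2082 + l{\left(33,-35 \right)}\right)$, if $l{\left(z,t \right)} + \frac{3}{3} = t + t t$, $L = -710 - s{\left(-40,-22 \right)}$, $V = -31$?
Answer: $-2312597$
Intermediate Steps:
$s{\left(P,u \right)} = 1$
$L = -711$ ($L = -710 - 1 = -711$)
$H{\left(h \right)} = -31 - h$
$l{\left(z,t \right)} = -1 + t + t^{2}$ ($l{\left(z,t \right)} = -1 + \left(t + t t\right) = -1 + \left(t + t^{2}\right) = -1 + t + t^{2}$)
$\left(H{\left(-35 \right)} + L\right) \left(2082 + l{\left(33,-35 \right)}\right) = \left(\left(-31 - -35\right) - 711\right) \left(2082 - \left(36 - 1225\right)\right) = \left(\left(-31 + 35\right) - 711\right) \left(2082 - -1189\right) = \left(4 - 711\right) \left(2082 + 1189\right) = \left(-707\right) 3271 = -2312597$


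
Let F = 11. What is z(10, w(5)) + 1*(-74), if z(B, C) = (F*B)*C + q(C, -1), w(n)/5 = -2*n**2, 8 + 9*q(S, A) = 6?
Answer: -248168/9 ≈ -27574.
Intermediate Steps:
q(S, A) = -2/9 (q(S, A) = -8/9 + (1/9)*6 = -8/9 + 2/3 = -2/9)
w(n) = -10*n**2 (w(n) = 5*(-2*n**2) = -10*n**2)
z(B, C) = -2/9 + 11*B*C (z(B, C) = (11*B)*C - 2/9 = 11*B*C - 2/9 = -2/9 + 11*B*C)
z(10, w(5)) + 1*(-74) = (-2/9 + 11*10*(-10*5**2)) + 1*(-74) = (-2/9 + 11*10*(-10*25)) - 74 = (-2/9 + 11*10*(-250)) - 74 = (-2/9 - 27500) - 74 = -247502/9 - 74 = -248168/9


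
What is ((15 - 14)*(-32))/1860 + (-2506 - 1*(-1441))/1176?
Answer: -168211/182280 ≈ -0.92282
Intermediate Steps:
((15 - 14)*(-32))/1860 + (-2506 - 1*(-1441))/1176 = (1*(-32))*(1/1860) + (-2506 + 1441)*(1/1176) = -32*1/1860 - 1065*1/1176 = -8/465 - 355/392 = -168211/182280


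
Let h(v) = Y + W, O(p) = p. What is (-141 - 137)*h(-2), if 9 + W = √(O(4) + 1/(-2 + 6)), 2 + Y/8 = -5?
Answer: 18070 - 139*√17 ≈ 17497.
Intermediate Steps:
Y = -56 (Y = -16 + 8*(-5) = -16 - 40 = -56)
W = -9 + √17/2 (W = -9 + √(4 + 1/(-2 + 6)) = -9 + √(4 + 1/4) = -9 + √(4 + ¼) = -9 + √(17/4) = -9 + √17/2 ≈ -6.9384)
h(v) = -65 + √17/2 (h(v) = -56 + (-9 + √17/2) = -65 + √17/2)
(-141 - 137)*h(-2) = (-141 - 137)*(-65 + √17/2) = -278*(-65 + √17/2) = 18070 - 139*√17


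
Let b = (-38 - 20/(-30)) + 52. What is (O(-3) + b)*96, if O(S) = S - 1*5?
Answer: 640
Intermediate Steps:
O(S) = -5 + S (O(S) = S - 5 = -5 + S)
b = 44/3 (b = (-38 - 20*(-1/30)) + 52 = (-38 + ⅔) + 52 = -112/3 + 52 = 44/3 ≈ 14.667)
(O(-3) + b)*96 = ((-5 - 3) + 44/3)*96 = (-8 + 44/3)*96 = (20/3)*96 = 640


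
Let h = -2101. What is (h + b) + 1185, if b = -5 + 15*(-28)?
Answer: -1341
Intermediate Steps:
b = -425 (b = -5 - 420 = -425)
(h + b) + 1185 = (-2101 - 425) + 1185 = -2526 + 1185 = -1341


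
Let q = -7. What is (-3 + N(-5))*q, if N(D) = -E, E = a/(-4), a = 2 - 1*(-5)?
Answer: 35/4 ≈ 8.7500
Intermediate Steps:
a = 7 (a = 2 + 5 = 7)
E = -7/4 (E = 7/(-4) = 7*(-1/4) = -7/4 ≈ -1.7500)
N(D) = 7/4 (N(D) = -1*(-7/4) = 7/4)
(-3 + N(-5))*q = (-3 + 7/4)*(-7) = -5/4*(-7) = 35/4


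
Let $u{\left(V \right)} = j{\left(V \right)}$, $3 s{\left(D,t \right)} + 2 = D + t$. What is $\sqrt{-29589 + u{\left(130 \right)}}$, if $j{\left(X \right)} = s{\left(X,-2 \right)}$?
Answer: $21 i \sqrt{67} \approx 171.89 i$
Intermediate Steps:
$s{\left(D,t \right)} = - \frac{2}{3} + \frac{D}{3} + \frac{t}{3}$ ($s{\left(D,t \right)} = - \frac{2}{3} + \frac{D + t}{3} = - \frac{2}{3} + \left(\frac{D}{3} + \frac{t}{3}\right) = - \frac{2}{3} + \frac{D}{3} + \frac{t}{3}$)
$j{\left(X \right)} = - \frac{4}{3} + \frac{X}{3}$ ($j{\left(X \right)} = - \frac{2}{3} + \frac{X}{3} + \frac{1}{3} \left(-2\right) = - \frac{2}{3} + \frac{X}{3} - \frac{2}{3} = - \frac{4}{3} + \frac{X}{3}$)
$u{\left(V \right)} = - \frac{4}{3} + \frac{V}{3}$
$\sqrt{-29589 + u{\left(130 \right)}} = \sqrt{-29589 + \left(- \frac{4}{3} + \frac{1}{3} \cdot 130\right)} = \sqrt{-29589 + \left(- \frac{4}{3} + \frac{130}{3}\right)} = \sqrt{-29589 + 42} = \sqrt{-29547} = 21 i \sqrt{67}$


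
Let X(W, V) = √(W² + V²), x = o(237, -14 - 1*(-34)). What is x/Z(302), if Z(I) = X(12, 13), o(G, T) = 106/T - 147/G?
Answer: 3697*√313/247270 ≈ 0.26451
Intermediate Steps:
o(G, T) = -147/G + 106/T
x = 3697/790 (x = -147/237 + 106/(-14 - 1*(-34)) = -147*1/237 + 106/(-14 + 34) = -49/79 + 106/20 = -49/79 + 106*(1/20) = -49/79 + 53/10 = 3697/790 ≈ 4.6797)
X(W, V) = √(V² + W²)
Z(I) = √313 (Z(I) = √(13² + 12²) = √(169 + 144) = √313)
x/Z(302) = 3697/(790*(√313)) = 3697*(√313/313)/790 = 3697*√313/247270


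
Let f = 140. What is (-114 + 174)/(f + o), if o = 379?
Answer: 20/173 ≈ 0.11561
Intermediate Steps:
(-114 + 174)/(f + o) = (-114 + 174)/(140 + 379) = 60/519 = 60*(1/519) = 20/173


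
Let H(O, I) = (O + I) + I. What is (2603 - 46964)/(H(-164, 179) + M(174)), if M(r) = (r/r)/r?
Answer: -7718814/33757 ≈ -228.66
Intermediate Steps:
M(r) = 1/r
H(O, I) = O + 2*I (H(O, I) = (I + O) + I = O + 2*I)
(2603 - 46964)/(H(-164, 179) + M(174)) = (2603 - 46964)/((-164 + 2*179) + 1/174) = -44361/((-164 + 358) + 1/174) = -44361/(194 + 1/174) = -44361/33757/174 = -44361*174/33757 = -7718814/33757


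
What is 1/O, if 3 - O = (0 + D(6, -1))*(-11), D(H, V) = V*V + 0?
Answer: 1/14 ≈ 0.071429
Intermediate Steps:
D(H, V) = V² (D(H, V) = V² + 0 = V²)
O = 14 (O = 3 - (0 + (-1)²)*(-11) = 3 - (0 + 1)*(-11) = 3 - (-11) = 3 - 1*(-11) = 3 + 11 = 14)
1/O = 1/14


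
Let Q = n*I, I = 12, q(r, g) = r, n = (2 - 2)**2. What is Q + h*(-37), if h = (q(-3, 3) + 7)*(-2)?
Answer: 296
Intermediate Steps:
n = 0 (n = 0**2 = 0)
h = -8 (h = (-3 + 7)*(-2) = 4*(-2) = -8)
Q = 0 (Q = 0*12 = 0)
Q + h*(-37) = 0 - 8*(-37) = 0 + 296 = 296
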